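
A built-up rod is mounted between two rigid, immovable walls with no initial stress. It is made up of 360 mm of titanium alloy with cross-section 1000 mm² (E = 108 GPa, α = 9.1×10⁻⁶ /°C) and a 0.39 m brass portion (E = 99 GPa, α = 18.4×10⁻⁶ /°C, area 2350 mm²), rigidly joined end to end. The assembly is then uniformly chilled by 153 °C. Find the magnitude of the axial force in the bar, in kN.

P ≈ 319 kN (tensile)

With the walls removed the bar would change length by δ_free = Σ αᵢΔT Lᵢ = 9.1×10⁻⁶×153×360 + 18.4×10⁻⁶×153×390 = 1.599 mm.
The walls prevent any net length change, so an axial force P (same in every segment) develops. Compatibility: P · Σ Lᵢ/(AᵢEᵢ) = δ_free.
Σ Lᵢ/(AᵢEᵢ) = 360/(1000×108×10³) + 390/(2350×99×10³) = 5.01×10⁻⁶ mm/N.
Hence P = δ_free / Σ(L/AE) = 1.599/5.01×10⁻⁶ = 319.2 kN (tensile).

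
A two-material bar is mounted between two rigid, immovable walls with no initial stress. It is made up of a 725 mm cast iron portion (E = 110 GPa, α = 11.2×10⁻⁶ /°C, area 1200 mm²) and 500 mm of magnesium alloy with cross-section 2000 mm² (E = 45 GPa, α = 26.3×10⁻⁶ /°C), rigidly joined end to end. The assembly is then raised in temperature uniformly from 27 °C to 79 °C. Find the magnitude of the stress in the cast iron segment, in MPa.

Free thermal expansion of the whole bar: Σ αᵢΔT Lᵢ = 11.2×10⁻⁶×52×725 + 26.3×10⁻⁶×52×500 = 1.106 mm.
Since the ends are fixed, an axial force P builds up, equal in every segment, with P · Σ Lᵢ/(AᵢEᵢ) = δ_free.
Σ Lᵢ/(AᵢEᵢ) = 725/(1200×110×10³) + 500/(2000×45×10³) = 1.105×10⁻⁵ mm/N.
So P = 1.106 / 1.105×10⁻⁵ = 100.1 kN, compressive.
σ_{cast iron} = P / A = 100100 / 1200 = 83.43 MPa.

σ ≈ 83.4 MPa (compressive)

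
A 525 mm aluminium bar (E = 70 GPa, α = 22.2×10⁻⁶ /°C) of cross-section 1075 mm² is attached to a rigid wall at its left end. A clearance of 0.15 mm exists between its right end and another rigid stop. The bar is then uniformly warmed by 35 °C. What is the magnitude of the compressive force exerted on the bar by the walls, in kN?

Free thermal elongation = αΔT L = 22.2×10⁻⁶ × 35 × 525 = 0.4079 mm.
After closing the 0.15 mm clearance, 0.4079 − 0.15 = 0.2579 mm of expansion remains to be suppressed by the wall.
That suppressed elongation corresponds to σ = E·Δ/L = 70×10³ × 0.2579/525 = 34.39 MPa.
P = σA = 34.39 × 1075 = 36.97 kN.

P ≈ 37 kN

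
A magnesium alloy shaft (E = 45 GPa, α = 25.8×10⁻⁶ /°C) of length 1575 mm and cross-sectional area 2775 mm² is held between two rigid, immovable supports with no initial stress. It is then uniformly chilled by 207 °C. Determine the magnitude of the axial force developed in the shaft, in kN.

P ≈ 667 kN (tensile)

With zero net strain, σ = E·αΔT = 45 GPa × 25.8×10⁻⁶ × 207 = 240.3 MPa.
Then P = σA = 240.3 × 2775 mm² = 666.9 kN, tensile.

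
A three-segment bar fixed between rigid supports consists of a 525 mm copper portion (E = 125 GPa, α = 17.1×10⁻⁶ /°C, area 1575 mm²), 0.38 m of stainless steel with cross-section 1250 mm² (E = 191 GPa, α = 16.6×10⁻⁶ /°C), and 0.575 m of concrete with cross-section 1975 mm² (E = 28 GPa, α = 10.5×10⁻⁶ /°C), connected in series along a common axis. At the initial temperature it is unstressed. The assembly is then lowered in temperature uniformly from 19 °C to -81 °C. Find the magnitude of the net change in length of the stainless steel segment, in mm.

|ΔL| ≈ 0.399 mm

With the walls removed the bar would change length by δ_free = Σ αᵢΔT Lᵢ = 17.1×10⁻⁶×100×525 + 16.6×10⁻⁶×100×380 + 10.5×10⁻⁶×100×575 = 2.132 mm.
Since the ends are fixed, an axial force P builds up, equal in every segment, with P · Σ Lᵢ/(AᵢEᵢ) = δ_free.
Σ Lᵢ/(AᵢEᵢ) = 525/(1575×125×10³) + 380/(1250×191×10³) + 575/(1975×28×10³) = 1.466×10⁻⁵ mm/N.
P = 2.132 / 1.466×10⁻⁵ = 145500 N = 145.5 kN, tensile.
For the stainless steel segment, free thermal change = 16.6×10⁻⁶×100×380 = 0.6308 mm and elastic change from P = 145500×380/(1250×191×10³) = 0.2316 mm; these oppose, so the net change is 0.399 mm (segment shortens).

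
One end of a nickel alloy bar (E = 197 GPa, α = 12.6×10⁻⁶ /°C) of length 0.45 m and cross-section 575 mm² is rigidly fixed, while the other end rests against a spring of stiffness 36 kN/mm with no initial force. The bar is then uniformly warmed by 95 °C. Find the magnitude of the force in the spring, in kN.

P ≈ 17 kN

Free thermal expansion: δ_free = αΔT L = 12.6×10⁻⁶ × 95 × 450 = 0.5386 mm.
Let P be the compressive force at the spring. The bar shortens elastically by PL/(AE) and the spring compresses by P/k; together these equal δ_free.
So P = δ_free / [L/(AE) + 1/k] = 0.5386 / [ 450/(575×197×10³) + 1/(36×10³) ].
P = 0.5386 / 3.175×10⁻⁵ = 16970 N.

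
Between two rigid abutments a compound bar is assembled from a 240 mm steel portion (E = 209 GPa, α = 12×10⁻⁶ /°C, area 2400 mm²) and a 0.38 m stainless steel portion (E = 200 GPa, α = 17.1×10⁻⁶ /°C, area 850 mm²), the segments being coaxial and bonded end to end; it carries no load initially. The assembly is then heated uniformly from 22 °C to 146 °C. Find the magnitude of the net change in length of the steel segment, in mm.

|ΔL| ≈ 0.152 mm

Free thermal expansion of the whole bar: Σ αᵢΔT Lᵢ = 12×10⁻⁶×124×240 + 17.1×10⁻⁶×124×380 = 1.163 mm.
Since the ends are fixed, an axial force P builds up, equal in every segment, with P · Σ Lᵢ/(AᵢEᵢ) = δ_free.
The series flexibility is Σ Lᵢ/(AᵢEᵢ) = 240/(2400×209×10³) + 380/(850×200×10³) = 2.714×10⁻⁶ mm/N.
P = 1.163 / 2.714×10⁻⁶ = 428500 N = 428.5 kN, compressive.
For the steel segment, free thermal change = 12×10⁻⁶×124×240 = 0.3571 mm and elastic change from P = 428500×240/(2400×209×10³) = 0.205 mm; these oppose, so the net change is 0.152 mm (segment lengthens).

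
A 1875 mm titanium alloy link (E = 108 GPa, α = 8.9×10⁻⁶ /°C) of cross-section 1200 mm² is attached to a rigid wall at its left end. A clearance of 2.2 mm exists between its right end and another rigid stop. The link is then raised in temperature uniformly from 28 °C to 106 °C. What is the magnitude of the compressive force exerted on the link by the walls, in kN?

Free thermal elongation = αΔT L = 8.9×10⁻⁶ × 78 × 1875 = 1.302 mm.
This is smaller than the 2.2 mm clearance, so the link expands freely without reaching the stop — the stress is zero.

P ≈ 0 kN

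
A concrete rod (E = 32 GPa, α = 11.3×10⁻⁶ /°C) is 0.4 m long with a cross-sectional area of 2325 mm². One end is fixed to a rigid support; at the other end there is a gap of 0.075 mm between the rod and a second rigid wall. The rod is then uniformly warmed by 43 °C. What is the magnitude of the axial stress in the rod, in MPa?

Free thermal elongation = αΔT L = 11.3×10⁻⁶ × 43 × 400 = 0.1944 mm.
The gap closes (δ_free > 0.075 mm) and the wall then resists a further 0.1944 − 0.075 = 0.1194 mm of expansion.
So σ = E(δ_free − g)/L = 32×10³ × 0.1194/400 = 9.549 MPa.

σ ≈ 9.55 MPa (compressive)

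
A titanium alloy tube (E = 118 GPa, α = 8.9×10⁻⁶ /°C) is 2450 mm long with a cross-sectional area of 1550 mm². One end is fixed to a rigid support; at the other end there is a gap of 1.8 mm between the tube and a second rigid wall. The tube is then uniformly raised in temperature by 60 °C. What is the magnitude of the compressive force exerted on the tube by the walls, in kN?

If the wall were absent the tube would grow by αΔT L = 8.9×10⁻⁶ × 60 × 2450 = 1.308 mm.
This is smaller than the 1.8 mm clearance, so the tube expands freely without reaching the stop — the stress is zero.

P ≈ 0 kN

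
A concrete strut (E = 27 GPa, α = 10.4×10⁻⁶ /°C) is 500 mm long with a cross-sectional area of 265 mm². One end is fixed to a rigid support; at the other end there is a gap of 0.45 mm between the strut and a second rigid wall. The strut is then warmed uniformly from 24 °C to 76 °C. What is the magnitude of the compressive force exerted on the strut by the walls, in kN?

P ≈ 0 kN

Free thermal elongation = αΔT L = 10.4×10⁻⁶ × 52 × 500 = 0.2704 mm.
This is smaller than the 0.45 mm clearance, so the strut expands freely without reaching the stop — the stress is zero.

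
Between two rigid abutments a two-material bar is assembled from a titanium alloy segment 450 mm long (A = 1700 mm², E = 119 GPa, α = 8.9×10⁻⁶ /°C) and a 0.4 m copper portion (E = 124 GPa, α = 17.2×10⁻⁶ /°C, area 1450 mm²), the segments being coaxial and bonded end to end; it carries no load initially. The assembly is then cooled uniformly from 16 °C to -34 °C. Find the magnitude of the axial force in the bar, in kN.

If the supports were absent, the total length change would be Σ αᵢΔT Lᵢ = 8.9×10⁻⁶×50×450 + 17.2×10⁻⁶×50×400 = 0.5442 mm.
The walls prevent any net length change, so an axial force P (same in every segment) develops. Compatibility: P · Σ Lᵢ/(AᵢEᵢ) = δ_free.
The series flexibility is Σ Lᵢ/(AᵢEᵢ) = 450/(1700×119×10³) + 400/(1450×124×10³) = 4.449×10⁻⁶ mm/N.
P = 0.5442 / 4.449×10⁻⁶ = 122300 N = 122.3 kN, tensile.

P ≈ 122 kN (tensile)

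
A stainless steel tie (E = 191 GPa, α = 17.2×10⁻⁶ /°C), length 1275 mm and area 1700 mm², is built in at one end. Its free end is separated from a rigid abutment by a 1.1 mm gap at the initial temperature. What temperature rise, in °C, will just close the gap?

The gap closes when αΔT L = 1.1 mm, since the tie is still unstressed at that instant.
ΔT = 1.1 / (17.2×10⁻⁶ × 1275) = 50.16 °C.

ΔT ≈ 50.2 °C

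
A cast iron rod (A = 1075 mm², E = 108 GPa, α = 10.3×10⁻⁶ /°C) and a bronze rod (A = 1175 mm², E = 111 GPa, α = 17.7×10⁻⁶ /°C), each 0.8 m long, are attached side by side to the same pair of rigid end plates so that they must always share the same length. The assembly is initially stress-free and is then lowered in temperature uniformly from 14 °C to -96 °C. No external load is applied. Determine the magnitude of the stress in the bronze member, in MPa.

σ ≈ 42.6 MPa (tensile)

Both members must finish at the same length. With the larger α, the bronze tends to over-contract; the plates restrain it, putting the bronze in tension and the cast iron in compression. With no external load the two internal forces are equal and opposite, magnitude P.
Equating the net (thermal + elastic) strains gives |α₁ − α₂|·ΔT = P·[1/(A₁E₁) + 1/(A₂E₂)].
|α₁ − α₂|·ΔT = 7.4×10⁻⁶ × 110 = 0.000814.
1/(A₁E₁) + 1/(A₂E₂) = 1/(1075×108×10³) + 1/(1175×111×10³) = 1.628×10⁻⁸ N⁻¹.
So P = 0.000814 / 1.628×10⁻⁸ = 50 kN.
σ_{bronze} = P/A₂ = 50000/1175 = 42.55 MPa, tensile.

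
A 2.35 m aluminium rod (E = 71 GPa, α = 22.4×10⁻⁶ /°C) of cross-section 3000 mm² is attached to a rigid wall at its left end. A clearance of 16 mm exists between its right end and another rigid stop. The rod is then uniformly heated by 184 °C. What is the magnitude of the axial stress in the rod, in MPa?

σ ≈ 0 MPa

Free thermal elongation = αΔT L = 22.4×10⁻⁶ × 184 × 2350 = 9.686 mm.
This is smaller than the 16 mm clearance, so the rod expands freely without reaching the stop — the stress is zero.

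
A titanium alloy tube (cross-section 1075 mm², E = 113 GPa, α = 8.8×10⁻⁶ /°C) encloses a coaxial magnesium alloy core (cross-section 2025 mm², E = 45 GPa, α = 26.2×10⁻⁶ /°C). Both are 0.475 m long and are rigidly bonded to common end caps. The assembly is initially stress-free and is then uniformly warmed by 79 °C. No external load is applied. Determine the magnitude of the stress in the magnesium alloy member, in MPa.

Both members must finish at the same length. With the larger α, the magnesium alloy tends to over-expand; the plates restrain it, putting the magnesium alloy in compression and the titanium alloy in tension. With no external load the two internal forces are equal and opposite, magnitude P.
Setting the final lengths equal and cancelling L: (α₁ − α₂)ΔT = P/(A₁E₁) + P/(A₂E₂).
|α₁ − α₂|·ΔT = 17.4×10⁻⁶ × 79 = 0.001375.
1/(A₁E₁) + 1/(A₂E₂) = 1/(1075×113×10³) + 1/(2025×45×10³) = 1.921×10⁻⁸ N⁻¹.
So P = 0.001375 / 1.921×10⁻⁸ = 71.57 kN.
σ_{magnesium alloy} = P/A₂ = 71570/2025 = 35.34 MPa, compressive.

σ ≈ 35.3 MPa (compressive)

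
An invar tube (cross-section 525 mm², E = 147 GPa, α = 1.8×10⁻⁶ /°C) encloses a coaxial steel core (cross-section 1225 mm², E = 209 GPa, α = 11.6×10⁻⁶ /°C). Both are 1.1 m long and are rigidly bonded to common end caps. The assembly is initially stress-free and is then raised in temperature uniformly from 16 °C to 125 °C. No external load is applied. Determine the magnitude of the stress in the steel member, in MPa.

Equilibrium of a rigid end plate with no external load gives equal and opposite internal forces ±P in the two members. Since α_{steel} > α_{invar}, heating drives the steel into compression and the invar into tension.
Setting the final lengths equal and cancelling L: (α₁ − α₂)ΔT = P/(A₁E₁) + P/(A₂E₂).
|α₁ − α₂|·ΔT = 9.8×10⁻⁶ × 109 = 0.001068.
1/(A₁E₁) + 1/(A₂E₂) = 1/(525×147×10³) + 1/(1225×209×10³) = 1.686×10⁻⁸ N⁻¹.
P = 0.001068 / 1.686×10⁻⁸ = 63340 N = 63.34 kN.
σ_{steel} = P/A₂ = 63340/1225 = 51.71 MPa, compressive.

σ ≈ 51.7 MPa (compressive)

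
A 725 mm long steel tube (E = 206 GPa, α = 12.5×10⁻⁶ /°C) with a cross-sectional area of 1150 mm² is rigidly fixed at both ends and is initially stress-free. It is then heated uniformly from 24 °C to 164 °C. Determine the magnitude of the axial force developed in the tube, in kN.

P ≈ 415 kN (compressive)

Full restraint means ε = 0, so the stress is σ = EαΔT = 206×10³ × 12.5×10⁻⁶ × 140 = 360.5 MPa.
Then P = σA = 360.5 × 1150 mm² = 414.6 kN, compressive.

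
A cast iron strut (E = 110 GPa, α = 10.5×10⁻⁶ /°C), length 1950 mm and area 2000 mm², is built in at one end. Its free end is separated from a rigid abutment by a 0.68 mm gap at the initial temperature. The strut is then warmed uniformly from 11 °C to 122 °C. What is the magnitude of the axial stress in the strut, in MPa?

σ ≈ 89.8 MPa (compressive)

If the wall were absent the strut would grow by αΔT L = 10.5×10⁻⁶ × 111 × 1950 = 2.273 mm.
The gap closes (δ_free > 0.68 mm) and the wall then resists a further 2.273 − 0.68 = 1.593 mm of expansion.
So σ = E(δ_free − g)/L = 110×10³ × 1.593/1950 = 89.85 MPa.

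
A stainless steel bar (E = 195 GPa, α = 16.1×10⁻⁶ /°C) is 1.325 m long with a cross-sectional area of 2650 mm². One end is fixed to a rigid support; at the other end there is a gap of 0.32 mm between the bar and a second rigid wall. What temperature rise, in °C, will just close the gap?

ΔT ≈ 15 °C

Contact occurs when the free expansion equals the gap: αΔT L = 0.32 mm.
ΔT = 0.32 / (16.1×10⁻⁶ × 1325) = 15 °C.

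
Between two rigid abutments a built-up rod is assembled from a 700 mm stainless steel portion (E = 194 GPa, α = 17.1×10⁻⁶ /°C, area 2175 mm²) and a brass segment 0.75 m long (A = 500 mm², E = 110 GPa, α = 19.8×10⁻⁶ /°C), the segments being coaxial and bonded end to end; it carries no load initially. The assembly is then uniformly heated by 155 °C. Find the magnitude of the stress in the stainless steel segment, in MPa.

σ ≈ 125 MPa (compressive)

With the walls removed the bar would change length by δ_free = Σ αᵢΔT Lᵢ = 17.1×10⁻⁶×155×700 + 19.8×10⁻⁶×155×750 = 4.157 mm.
Since the ends are fixed, an axial force P builds up, equal in every segment, with P · Σ Lᵢ/(AᵢEᵢ) = δ_free.
Σ Lᵢ/(AᵢEᵢ) = 700/(2175×194×10³) + 750/(500×110×10³) = 1.53×10⁻⁵ mm/N.
P = 4.157 / 1.53×10⁻⁵ = 271800 N = 271.8 kN, compressive.
σ_{stainless steel} = P / A = 271800 / 2175 = 125 MPa.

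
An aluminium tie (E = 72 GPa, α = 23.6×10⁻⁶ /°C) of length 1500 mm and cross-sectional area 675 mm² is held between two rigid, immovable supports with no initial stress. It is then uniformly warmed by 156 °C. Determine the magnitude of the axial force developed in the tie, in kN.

P ≈ 179 kN (compressive)

With zero net strain, σ = E·αΔT = 72 GPa × 23.6×10⁻⁶ × 156 = 265.1 MPa.
Then P = σA = 265.1 × 675 mm² = 178.9 kN, compressive.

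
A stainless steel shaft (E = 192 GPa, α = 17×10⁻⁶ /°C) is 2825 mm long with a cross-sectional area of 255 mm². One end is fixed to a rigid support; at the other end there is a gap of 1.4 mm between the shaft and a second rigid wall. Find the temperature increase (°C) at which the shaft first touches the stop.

Contact occurs when the free expansion equals the gap: αΔT L = 1.4 mm.
ΔT = 1.4 / (17×10⁻⁶ × 2825) = 29.15 °C.

ΔT ≈ 29.2 °C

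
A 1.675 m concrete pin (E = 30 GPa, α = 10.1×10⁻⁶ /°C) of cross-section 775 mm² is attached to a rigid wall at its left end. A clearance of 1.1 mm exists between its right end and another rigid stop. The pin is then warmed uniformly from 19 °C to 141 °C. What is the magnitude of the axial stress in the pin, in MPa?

σ ≈ 17.3 MPa (compressive)

Free thermal elongation = αΔT L = 10.1×10⁻⁶ × 122 × 1675 = 2.064 mm.
After closing the 1.1 mm clearance, 2.064 − 1.1 = 0.9639 mm of expansion remains to be suppressed by the wall.
So σ = E(δ_free − g)/L = 30×10³ × 0.9639/1675 = 17.26 MPa.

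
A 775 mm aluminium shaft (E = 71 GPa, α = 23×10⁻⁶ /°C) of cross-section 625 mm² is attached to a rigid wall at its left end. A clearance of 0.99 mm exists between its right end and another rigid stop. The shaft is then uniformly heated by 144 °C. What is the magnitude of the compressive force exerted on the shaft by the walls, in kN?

P ≈ 90.3 kN

If the wall were absent the shaft would grow by αΔT L = 23×10⁻⁶ × 144 × 775 = 2.567 mm.
The gap closes (δ_free > 0.99 mm) and the wall then resists a further 2.567 − 0.99 = 1.577 mm of expansion.
That suppressed elongation corresponds to σ = E·Δ/L = 71×10³ × 1.577/775 = 144.5 MPa.
P = σA = 144.5 × 625 = 90.28 kN.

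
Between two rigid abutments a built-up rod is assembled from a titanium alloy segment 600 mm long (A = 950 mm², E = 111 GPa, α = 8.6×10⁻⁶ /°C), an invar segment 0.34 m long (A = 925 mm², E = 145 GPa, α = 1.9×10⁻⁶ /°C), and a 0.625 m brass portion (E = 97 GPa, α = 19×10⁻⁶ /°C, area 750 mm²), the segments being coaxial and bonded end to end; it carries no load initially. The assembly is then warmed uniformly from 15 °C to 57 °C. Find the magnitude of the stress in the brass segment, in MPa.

σ ≈ 58.9 MPa (compressive)

With the walls removed the bar would change length by δ_free = Σ αᵢΔT Lᵢ = 8.6×10⁻⁶×42×600 + 1.9×10⁻⁶×42×340 + 19×10⁻⁶×42×625 = 0.7426 mm.
The walls prevent any net length change, so an axial force P (same in every segment) develops. Compatibility: P · Σ Lᵢ/(AᵢEᵢ) = δ_free.
Σ Lᵢ/(AᵢEᵢ) = 600/(950×111×10³) + 340/(925×145×10³) + 625/(750×97×10³) = 1.682×10⁻⁵ mm/N.
So P = 0.7426 / 1.682×10⁻⁵ = 44.16 kN, compressive.
σ_{brass} = P / A = 44160 / 750 = 58.88 MPa.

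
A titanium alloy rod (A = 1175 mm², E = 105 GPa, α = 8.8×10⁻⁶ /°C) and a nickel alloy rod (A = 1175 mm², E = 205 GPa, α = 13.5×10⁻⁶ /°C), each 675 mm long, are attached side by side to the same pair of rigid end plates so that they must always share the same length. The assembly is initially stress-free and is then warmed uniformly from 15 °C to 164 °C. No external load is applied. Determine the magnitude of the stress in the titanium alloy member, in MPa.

The nickel alloy has the larger α, so on heating it would change length more than the titanium alloy if both were free. The rigid plates force a common final length, so the nickel alloy is put into compression and the titanium alloy into tension, with equal and opposite forces P (no external load).
Equating the net (thermal + elastic) strains gives |α₁ − α₂|·ΔT = P·[1/(A₁E₁) + 1/(A₂E₂)].
|α₁ − α₂|·ΔT = 4.7×10⁻⁶ × 149 = 0.0007003.
1/(A₁E₁) + 1/(A₂E₂) = 1/(1175×105×10³) + 1/(1175×205×10³) = 1.226×10⁻⁸ N⁻¹.
P = 0.0007003 / 1.226×10⁻⁸ = 57140 N = 57.14 kN.
σ_{titanium alloy} = P/A₁ = 57140/1175 = 48.63 MPa, tensile.

σ ≈ 48.6 MPa (tensile)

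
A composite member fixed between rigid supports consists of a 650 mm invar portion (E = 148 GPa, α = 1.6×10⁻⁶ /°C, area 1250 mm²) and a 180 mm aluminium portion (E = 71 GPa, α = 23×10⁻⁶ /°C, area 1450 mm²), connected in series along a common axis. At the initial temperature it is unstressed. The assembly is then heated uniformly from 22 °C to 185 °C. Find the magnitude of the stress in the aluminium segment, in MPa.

σ ≈ 111 MPa (compressive)

With the walls removed the bar would change length by δ_free = Σ αᵢΔT Lᵢ = 1.6×10⁻⁶×163×650 + 23×10⁻⁶×163×180 = 0.8443 mm.
The rigid supports impose zero overall length change; the single axial force P common to all segments must satisfy P Σ Lᵢ/(AᵢEᵢ) = δ_free.
The series flexibility is Σ Lᵢ/(AᵢEᵢ) = 650/(1250×148×10³) + 180/(1450×71×10³) = 5.262×10⁻⁶ mm/N.
Hence P = δ_free / Σ(L/AE) = 0.8443/5.262×10⁻⁶ = 160.5 kN (compressive).
σ_{aluminium} = P / A = 160500 / 1450 = 110.7 MPa.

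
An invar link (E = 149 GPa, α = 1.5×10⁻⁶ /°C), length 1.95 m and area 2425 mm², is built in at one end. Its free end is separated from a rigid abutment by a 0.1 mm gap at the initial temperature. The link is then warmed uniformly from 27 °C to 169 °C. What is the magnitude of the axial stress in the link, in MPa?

σ ≈ 24.1 MPa (compressive)

Unrestrained expansion: δ_free = αΔT L = 1.5×10⁻⁶ × 142 × 1950 = 0.4153 mm.
The gap closes (δ_free > 0.1 mm) and the wall then resists a further 0.4153 − 0.1 = 0.3154 mm of expansion.
That suppressed elongation corresponds to σ = E·Δ/L = 149×10³ × 0.3154/1950 = 24.1 MPa.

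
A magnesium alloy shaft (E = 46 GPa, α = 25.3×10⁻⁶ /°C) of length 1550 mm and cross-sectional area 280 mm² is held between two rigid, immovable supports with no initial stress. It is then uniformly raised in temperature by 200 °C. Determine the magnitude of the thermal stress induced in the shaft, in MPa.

σ ≈ 233 MPa (compressive)

Because both ends are immovable the net strain is zero, and the suppressed thermal strain is αΔT = 25.3×10⁻⁶ × 200 = 5060×10⁻⁶.
σ = EαΔT = 46×10³ × 25.3×10⁻⁶ × 200 = 232.8 MPa (compressive; the shaft is trying to expand).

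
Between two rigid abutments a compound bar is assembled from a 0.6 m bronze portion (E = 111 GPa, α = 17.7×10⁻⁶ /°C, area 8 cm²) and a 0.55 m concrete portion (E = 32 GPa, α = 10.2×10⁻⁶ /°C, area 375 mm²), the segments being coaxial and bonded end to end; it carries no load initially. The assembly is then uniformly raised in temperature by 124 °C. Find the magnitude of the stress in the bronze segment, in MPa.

σ ≈ 47.8 MPa (compressive)

If the supports were absent, the total length change would be Σ αᵢΔT Lᵢ = 17.7×10⁻⁶×124×600 + 10.2×10⁻⁶×124×550 = 2.013 mm.
The walls prevent any net length change, so an axial force P (same in every segment) develops. Compatibility: P · Σ Lᵢ/(AᵢEᵢ) = δ_free.
Σ Lᵢ/(AᵢEᵢ) = 600/(800×111×10³) + 550/(375×32×10³) = 5.259×10⁻⁵ mm/N.
Hence P = δ_free / Σ(L/AE) = 2.013/5.259×10⁻⁵ = 38.27 kN (compressive).
σ_{bronze} = P / A = 38270 / 800 = 47.84 MPa.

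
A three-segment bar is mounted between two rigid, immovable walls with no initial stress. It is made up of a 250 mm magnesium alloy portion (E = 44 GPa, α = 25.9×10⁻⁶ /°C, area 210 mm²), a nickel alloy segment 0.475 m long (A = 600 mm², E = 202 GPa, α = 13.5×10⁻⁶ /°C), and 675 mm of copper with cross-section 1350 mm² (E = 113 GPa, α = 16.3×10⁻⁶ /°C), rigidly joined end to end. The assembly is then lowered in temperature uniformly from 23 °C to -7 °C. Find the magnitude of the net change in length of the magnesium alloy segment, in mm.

Free thermal contraction of the whole bar: Σ αᵢΔT Lᵢ = 25.9×10⁻⁶×30×250 + 13.5×10⁻⁶×30×475 + 16.3×10⁻⁶×30×675 = 0.7167 mm.
The rigid supports impose zero overall length change; the single axial force P common to all segments must satisfy P Σ Lᵢ/(AᵢEᵢ) = δ_free.
The series flexibility is Σ Lᵢ/(AᵢEᵢ) = 250/(210×44×10³) + 475/(600×202×10³) + 675/(1350×113×10³) = 3.54×10⁻⁵ mm/N.
P = 0.7167 / 3.54×10⁻⁵ = 20250 N = 20.25 kN, tensile.
For the magnesium alloy segment, free thermal change = 25.9×10⁻⁶×30×250 = 0.1942 mm and elastic change from P = 20250×250/(210×44×10³) = 0.5478 mm; these oppose, so the net change is 0.354 mm (segment lengthens).

|ΔL| ≈ 0.354 mm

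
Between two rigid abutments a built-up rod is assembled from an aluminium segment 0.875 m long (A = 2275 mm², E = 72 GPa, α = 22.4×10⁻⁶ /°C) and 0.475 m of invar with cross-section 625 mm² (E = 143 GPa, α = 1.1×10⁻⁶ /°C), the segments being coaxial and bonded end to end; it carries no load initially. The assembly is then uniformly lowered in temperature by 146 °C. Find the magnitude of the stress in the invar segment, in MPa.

σ ≈ 441 MPa (tensile)

Free thermal contraction of the whole bar: Σ αᵢΔT Lᵢ = 22.4×10⁻⁶×146×875 + 1.1×10⁻⁶×146×475 = 2.938 mm.
The walls prevent any net length change, so an axial force P (same in every segment) develops. Compatibility: P · Σ Lᵢ/(AᵢEᵢ) = δ_free.
Σ Lᵢ/(AᵢEᵢ) = 875/(2275×72×10³) + 475/(625×143×10³) = 1.066×10⁻⁵ mm/N.
P = 2.938 / 1.066×10⁻⁵ = 275700 N = 275.7 kN, tensile.
σ_{invar} = P / A = 275700 / 625 = 441.1 MPa.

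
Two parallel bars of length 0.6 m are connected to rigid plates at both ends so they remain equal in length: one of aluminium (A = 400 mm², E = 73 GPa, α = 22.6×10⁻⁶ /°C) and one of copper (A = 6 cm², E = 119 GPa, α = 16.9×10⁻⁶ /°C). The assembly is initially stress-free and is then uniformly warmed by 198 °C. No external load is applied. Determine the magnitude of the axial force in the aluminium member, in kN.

P ≈ 23.4 kN (compressive in the aluminium)

Both members must finish at the same length. With the larger α, the aluminium tends to over-expand; the plates restrain it, putting the aluminium in compression and the copper in tension. With no external load the two internal forces are equal and opposite, magnitude P.
Equating the net (thermal + elastic) strains gives |α₁ − α₂|·ΔT = P·[1/(A₁E₁) + 1/(A₂E₂)].
|α₁ − α₂|·ΔT = 5.7×10⁻⁶ × 198 = 0.001129.
1/(A₁E₁) + 1/(A₂E₂) = 1/(400×73×10³) + 1/(600×119×10³) = 4.825×10⁻⁸ N⁻¹.
P = 0.001129 / 4.825×10⁻⁸ = 23390 N = 23.39 kN.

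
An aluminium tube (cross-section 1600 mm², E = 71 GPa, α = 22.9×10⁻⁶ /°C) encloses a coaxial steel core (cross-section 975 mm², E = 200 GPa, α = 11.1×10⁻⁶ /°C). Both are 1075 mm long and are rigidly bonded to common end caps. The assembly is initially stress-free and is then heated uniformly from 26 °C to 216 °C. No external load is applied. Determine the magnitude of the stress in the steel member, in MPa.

σ ≈ 165 MPa (tensile)

The aluminium has the larger α, so on heating it would change length more than the steel if both were free. The rigid plates force a common final length, so the aluminium is put into compression and the steel into tension, with equal and opposite forces P (no external load).
Compatibility of the two members (thermal + elastic change equal): (α₁ − α₂)ΔT = P·[1/(A₁E₁) + 1/(A₂E₂)].
|α₁ − α₂|·ΔT = 11.8×10⁻⁶ × 190 = 0.002242.
1/(A₁E₁) + 1/(A₂E₂) = 1/(1600×71×10³) + 1/(975×200×10³) = 1.393×10⁻⁸ N⁻¹.
P = 0.002242 / 1.393×10⁻⁸ = 160900 N = 160.9 kN.
σ_{steel} = P/A₂ = 160900/975 = 165.1 MPa, tensile.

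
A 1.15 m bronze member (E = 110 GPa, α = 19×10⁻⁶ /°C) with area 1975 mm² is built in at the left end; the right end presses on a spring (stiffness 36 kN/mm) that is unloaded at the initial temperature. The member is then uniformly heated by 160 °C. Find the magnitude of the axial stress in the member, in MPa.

σ ≈ 53.5 MPa (compressive)

The unrestrained thermal change is αΔT L = 19×10⁻⁶ × 160 × 1150 = 3.496 mm.
Let P be the compressive force at the spring. The member shortens elastically by PL/(AE) and the spring compresses by P/k; together these equal δ_free.
P [ L/(AE) + 1/k ] = δ_free → P [ 1150/(1975×110×10³) + 1/(36×10³) ] = 3.496.
P = 3.496 / 3.307×10⁻⁵ = 105700 N.
σ = P/A = 105700/1975 = 53.52 MPa.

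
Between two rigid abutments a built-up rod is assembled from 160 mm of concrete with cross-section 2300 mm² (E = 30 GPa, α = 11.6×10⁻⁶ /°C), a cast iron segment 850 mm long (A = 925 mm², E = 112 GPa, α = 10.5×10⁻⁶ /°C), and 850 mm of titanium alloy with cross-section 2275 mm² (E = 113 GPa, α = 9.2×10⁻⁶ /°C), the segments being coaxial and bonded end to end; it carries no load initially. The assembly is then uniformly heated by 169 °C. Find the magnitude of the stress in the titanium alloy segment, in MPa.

σ ≈ 99.9 MPa (compressive)

If the supports were absent, the total length change would be Σ αᵢΔT Lᵢ = 11.6×10⁻⁶×169×160 + 10.5×10⁻⁶×169×850 + 9.2×10⁻⁶×169×850 = 3.144 mm.
Since the ends are fixed, an axial force P builds up, equal in every segment, with P · Σ Lᵢ/(AᵢEᵢ) = δ_free.
Σ Lᵢ/(AᵢEᵢ) = 160/(2300×30×10³) + 850/(925×112×10³) + 850/(2275×113×10³) = 1.383×10⁻⁵ mm/N.
So P = 3.144 / 1.383×10⁻⁵ = 227.3 kN, compressive.
σ_{titanium alloy} = P / A = 227300 / 2275 = 99.91 MPa.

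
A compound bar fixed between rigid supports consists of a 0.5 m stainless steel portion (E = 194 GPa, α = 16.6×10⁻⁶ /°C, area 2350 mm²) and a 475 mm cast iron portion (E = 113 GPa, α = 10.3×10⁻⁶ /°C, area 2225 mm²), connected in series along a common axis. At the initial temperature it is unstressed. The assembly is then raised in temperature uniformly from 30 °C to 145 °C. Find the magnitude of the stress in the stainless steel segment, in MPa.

σ ≈ 216 MPa (compressive)

With the walls removed the bar would change length by δ_free = Σ αᵢΔT Lᵢ = 16.6×10⁻⁶×115×500 + 10.3×10⁻⁶×115×475 = 1.517 mm.
Since the ends are fixed, an axial force P builds up, equal in every segment, with P · Σ Lᵢ/(AᵢEᵢ) = δ_free.
The series flexibility is Σ Lᵢ/(AᵢEᵢ) = 500/(2350×194×10³) + 475/(2225×113×10³) = 2.986×10⁻⁶ mm/N.
P = 1.517 / 2.986×10⁻⁶ = 508100 N = 508.1 kN, compressive.
σ_{stainless steel} = P / A = 508100 / 2350 = 216.2 MPa.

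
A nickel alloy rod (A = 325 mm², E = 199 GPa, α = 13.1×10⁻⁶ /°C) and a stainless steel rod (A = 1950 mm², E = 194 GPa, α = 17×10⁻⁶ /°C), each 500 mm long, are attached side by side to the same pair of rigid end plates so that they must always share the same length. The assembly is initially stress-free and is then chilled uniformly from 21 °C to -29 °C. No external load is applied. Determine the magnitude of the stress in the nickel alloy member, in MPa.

Equilibrium of a rigid end plate with no external load gives equal and opposite internal forces ±P in the two members. Since α_{stainless steel} > α_{nickel alloy}, cooling drives the stainless steel into tension and the nickel alloy into compression.
Compatibility of the two members (thermal + elastic change equal): (α₁ − α₂)ΔT = P·[1/(A₁E₁) + 1/(A₂E₂)].
|α₁ − α₂|·ΔT = 3.9×10⁻⁶ × 50 = 0.000195.
1/(A₁E₁) + 1/(A₂E₂) = 1/(325×199×10³) + 1/(1950×194×10³) = 1.811×10⁻⁸ N⁻¹.
So P = 0.000195 / 1.811×10⁻⁸ = 10.77 kN.
σ_{nickel alloy} = P/A₁ = 10770/325 = 33.14 MPa, compressive.

σ ≈ 33.1 MPa (compressive)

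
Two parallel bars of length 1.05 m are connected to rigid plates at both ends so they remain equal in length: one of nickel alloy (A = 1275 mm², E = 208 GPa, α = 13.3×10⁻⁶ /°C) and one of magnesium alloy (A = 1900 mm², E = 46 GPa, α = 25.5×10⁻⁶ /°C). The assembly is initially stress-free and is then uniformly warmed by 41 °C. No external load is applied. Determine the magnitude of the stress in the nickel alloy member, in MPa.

σ ≈ 25.8 MPa (tensile)

Equilibrium of a rigid end plate with no external load gives equal and opposite internal forces ±P in the two members. Since α_{magnesium alloy} > α_{nickel alloy}, heating drives the magnesium alloy into compression and the nickel alloy into tension.
Setting the final lengths equal and cancelling L: (α₁ − α₂)ΔT = P/(A₁E₁) + P/(A₂E₂).
|α₁ − α₂|·ΔT = 12.2×10⁻⁶ × 41 = 0.0005002.
1/(A₁E₁) + 1/(A₂E₂) = 1/(1275×208×10³) + 1/(1900×46×10³) = 1.521×10⁻⁸ N⁻¹.
So P = 0.0005002 / 1.521×10⁻⁸ = 32.88 kN.
σ_{nickel alloy} = P/A₁ = 32880/1275 = 25.79 MPa, tensile.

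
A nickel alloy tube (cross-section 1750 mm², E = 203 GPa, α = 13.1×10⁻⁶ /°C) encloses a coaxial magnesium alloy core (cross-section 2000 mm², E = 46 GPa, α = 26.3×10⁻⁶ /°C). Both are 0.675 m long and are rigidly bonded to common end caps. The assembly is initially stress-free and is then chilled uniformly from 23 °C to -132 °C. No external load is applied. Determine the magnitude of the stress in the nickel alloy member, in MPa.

Equilibrium of a rigid end plate with no external load gives equal and opposite internal forces ±P in the two members. Since α_{magnesium alloy} > α_{nickel alloy}, cooling drives the magnesium alloy into tension and the nickel alloy into compression.
Setting the final lengths equal and cancelling L: (α₁ − α₂)ΔT = P/(A₁E₁) + P/(A₂E₂).
|α₁ − α₂|·ΔT = 13.2×10⁻⁶ × 155 = 0.002046.
1/(A₁E₁) + 1/(A₂E₂) = 1/(1750×203×10³) + 1/(2000×46×10³) = 1.368×10⁻⁸ N⁻¹.
P = 0.002046 / 1.368×10⁻⁸ = 149500 N = 149.5 kN.
σ_{nickel alloy} = P/A₁ = 149500/1750 = 85.44 MPa, compressive.

σ ≈ 85.4 MPa (compressive)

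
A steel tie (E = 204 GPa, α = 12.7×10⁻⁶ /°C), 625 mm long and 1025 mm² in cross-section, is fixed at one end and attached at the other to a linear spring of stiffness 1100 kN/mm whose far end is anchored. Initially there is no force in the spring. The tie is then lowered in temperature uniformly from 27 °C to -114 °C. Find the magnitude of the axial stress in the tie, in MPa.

σ ≈ 280 MPa (tensile)

The unrestrained thermal change is αΔT L = 12.7×10⁻⁶ × 141 × 625 = 1.119 mm.
With a force P in the spring, the elastic change of the tie is PL/(AE) and that of the spring is P/k; compatibility requires their sum to equal δ_free.
P [ L/(AE) + 1/k ] = δ_free → P [ 625/(1025×204×10³) + 1/(1100×10³) ] = 1.119.
P = 1.119 / 3.898×10⁻⁶ = 287100 N.
σ = P/A = 287100/1025 = 280.1 MPa.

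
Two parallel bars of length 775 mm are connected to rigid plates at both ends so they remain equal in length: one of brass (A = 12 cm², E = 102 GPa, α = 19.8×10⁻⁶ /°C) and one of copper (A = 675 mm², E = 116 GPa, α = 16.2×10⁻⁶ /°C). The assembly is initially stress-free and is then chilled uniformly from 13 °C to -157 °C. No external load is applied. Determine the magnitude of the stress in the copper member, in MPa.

Both members must finish at the same length. With the larger α, the brass tends to over-contract; the plates restrain it, putting the brass in tension and the copper in compression. With no external load the two internal forces are equal and opposite, magnitude P.
Equating the net (thermal + elastic) strains gives |α₁ − α₂|·ΔT = P·[1/(A₁E₁) + 1/(A₂E₂)].
|α₁ − α₂|·ΔT = 3.6×10⁻⁶ × 170 = 0.000612.
1/(A₁E₁) + 1/(A₂E₂) = 1/(1200×102×10³) + 1/(675×116×10³) = 2.094×10⁻⁸ N⁻¹.
So P = 0.000612 / 2.094×10⁻⁸ = 29.22 kN.
σ_{copper} = P/A₂ = 29220/675 = 43.3 MPa, compressive.

σ ≈ 43.3 MPa (compressive)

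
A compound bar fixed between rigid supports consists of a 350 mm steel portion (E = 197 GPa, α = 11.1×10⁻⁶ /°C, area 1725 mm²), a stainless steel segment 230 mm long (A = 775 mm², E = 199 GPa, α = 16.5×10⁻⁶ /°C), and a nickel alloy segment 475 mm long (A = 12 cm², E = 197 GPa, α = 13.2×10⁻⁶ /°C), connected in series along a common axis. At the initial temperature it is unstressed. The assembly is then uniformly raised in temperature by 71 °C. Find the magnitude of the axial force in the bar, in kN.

With the walls removed the bar would change length by δ_free = Σ αᵢΔT Lᵢ = 11.1×10⁻⁶×71×350 + 16.5×10⁻⁶×71×230 + 13.2×10⁻⁶×71×475 = 0.9904 mm.
The walls prevent any net length change, so an axial force P (same in every segment) develops. Compatibility: P · Σ Lᵢ/(AᵢEᵢ) = δ_free.
Σ Lᵢ/(AᵢEᵢ) = 350/(1725×197×10³) + 230/(775×199×10³) + 475/(1200×197×10³) = 4.531×10⁻⁶ mm/N.
P = 0.9904 / 4.531×10⁻⁶ = 218600 N = 218.6 kN, compressive.

P ≈ 219 kN (compressive)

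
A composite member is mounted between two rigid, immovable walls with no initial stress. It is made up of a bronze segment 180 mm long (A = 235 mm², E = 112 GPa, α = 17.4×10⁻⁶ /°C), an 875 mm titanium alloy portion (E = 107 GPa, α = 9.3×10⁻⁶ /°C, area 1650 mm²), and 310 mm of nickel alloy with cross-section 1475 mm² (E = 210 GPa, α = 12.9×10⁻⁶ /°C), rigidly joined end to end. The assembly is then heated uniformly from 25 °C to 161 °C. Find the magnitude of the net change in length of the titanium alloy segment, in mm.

|ΔL| ≈ 0.302 mm

If the supports were absent, the total length change would be Σ αᵢΔT Lᵢ = 17.4×10⁻⁶×136×180 + 9.3×10⁻⁶×136×875 + 12.9×10⁻⁶×136×310 = 2.077 mm.
The rigid supports impose zero overall length change; the single axial force P common to all segments must satisfy P Σ Lᵢ/(AᵢEᵢ) = δ_free.
The series flexibility is Σ Lᵢ/(AᵢEᵢ) = 180/(235×112×10³) + 875/(1650×107×10³) + 310/(1475×210×10³) = 1.28×10⁻⁵ mm/N.
So P = 2.077 / 1.28×10⁻⁵ = 162.3 kN, compressive.
For the titanium alloy segment, free thermal change = 9.3×10⁻⁶×136×875 = 1.107 mm and elastic change from P = 162300×875/(1650×107×10³) = 0.8043 mm; these oppose, so the net change is 0.302 mm (segment lengthens).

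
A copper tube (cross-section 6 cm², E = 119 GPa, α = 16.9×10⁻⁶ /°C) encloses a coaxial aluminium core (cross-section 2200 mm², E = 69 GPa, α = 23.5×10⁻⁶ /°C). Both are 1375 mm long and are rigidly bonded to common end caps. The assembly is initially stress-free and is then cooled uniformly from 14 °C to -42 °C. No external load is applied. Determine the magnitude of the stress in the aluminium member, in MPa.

σ ≈ 8.16 MPa (tensile)

The aluminium has the larger α, so on cooling it would change length more than the copper if both were free. The rigid plates force a common final length, so the aluminium is put into tension and the copper into compression, with equal and opposite forces P (no external load).
Setting the final lengths equal and cancelling L: (α₁ − α₂)ΔT = P/(A₁E₁) + P/(A₂E₂).
|α₁ − α₂|·ΔT = 6.6×10⁻⁶ × 56 = 0.0003696.
1/(A₁E₁) + 1/(A₂E₂) = 1/(600×119×10³) + 1/(2200×69×10³) = 2.059×10⁻⁸ N⁻¹.
So P = 0.0003696 / 2.059×10⁻⁸ = 17.95 kN.
σ_{aluminium} = P/A₂ = 17950/2200 = 8.158 MPa, tensile.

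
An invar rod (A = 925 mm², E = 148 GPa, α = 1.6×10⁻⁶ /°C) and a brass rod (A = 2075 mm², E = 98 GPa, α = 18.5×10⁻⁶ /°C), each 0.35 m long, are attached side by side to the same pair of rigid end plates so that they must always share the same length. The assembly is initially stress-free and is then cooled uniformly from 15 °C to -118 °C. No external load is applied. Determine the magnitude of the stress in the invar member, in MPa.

Equilibrium of a rigid end plate with no external load gives equal and opposite internal forces ±P in the two members. Since α_{brass} > α_{invar}, cooling drives the brass into tension and the invar into compression.
Setting the final lengths equal and cancelling L: (α₁ − α₂)ΔT = P/(A₁E₁) + P/(A₂E₂).
|α₁ − α₂|·ΔT = 16.9×10⁻⁶ × 133 = 0.002248.
1/(A₁E₁) + 1/(A₂E₂) = 1/(925×148×10³) + 1/(2075×98×10³) = 1.222×10⁻⁸ N⁻¹.
P = 0.002248 / 1.222×10⁻⁸ = 183900 N = 183.9 kN.
σ_{invar} = P/A₁ = 183900/925 = 198.8 MPa, compressive.

σ ≈ 199 MPa (compressive)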